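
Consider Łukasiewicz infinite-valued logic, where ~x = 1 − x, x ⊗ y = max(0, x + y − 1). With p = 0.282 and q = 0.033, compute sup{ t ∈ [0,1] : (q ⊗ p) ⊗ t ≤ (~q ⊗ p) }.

1.000

q ⊗ p = max(0, 0.033 + 0.282 − 1) = max(0, -0.685) = 0.000
So the left factor is q ⊗ p = 0.000.
~q = 1 − 0.033 = 0.967
~q ⊗ p = max(0, 0.967 + 0.282 − 1) = max(0, 0.249) = 0.249
So the right-hand bound is ~q ⊗ p = 0.249.
The residuum of the Łukasiewicz t-norm gives the supremum: min(1, 1 − 0.000 + 0.249).
1 − 0.000 + 0.249 = 1.249, so t = min(1, 1.249) = 1.000.
Check: 0.000 ⊗ 1.000 = max(0, 0.000) = 0.000 ≤ 0.249.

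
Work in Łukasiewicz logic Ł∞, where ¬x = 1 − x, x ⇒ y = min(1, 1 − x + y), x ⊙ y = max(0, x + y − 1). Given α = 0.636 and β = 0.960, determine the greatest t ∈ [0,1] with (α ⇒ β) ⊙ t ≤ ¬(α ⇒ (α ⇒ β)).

α ⇒ β = min(1, 1 − 0.636 + 0.960) = min(1, 1.324) = 1.000
So the left factor is α ⇒ β = 1.000.
α ⇒ (α ⇒ β) = min(1, 1 − 0.636 + 1.000) = min(1, 1.364) = 1.000
¬(α ⇒ (α ⇒ β)) = 1 − 1.000 = 0.000
So the right-hand bound is ¬(α ⇒ (α ⇒ β)) = 0.000.
The residuum of the Łukasiewicz t-norm gives the supremum: min(1, 1 − 1.000 + 0.000).
1 − 1.000 + 0.000 = 0.000, so t = min(1, 0.000) = 0.000.
Check: 1.000 ⊙ 0.000 = max(0, 0.000) = 0.000 ≤ 0.000.

0.000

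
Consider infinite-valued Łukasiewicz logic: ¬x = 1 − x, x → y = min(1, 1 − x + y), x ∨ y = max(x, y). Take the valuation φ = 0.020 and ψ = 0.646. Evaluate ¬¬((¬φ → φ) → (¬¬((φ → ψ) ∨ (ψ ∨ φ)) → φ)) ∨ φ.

¬φ = 1 − 0.020 = 0.980
¬φ → φ = min(1, 1 − 0.980 + 0.020) = min(1, 0.040) = 0.040
φ → ψ = min(1, 1 − 0.020 + 0.646) = min(1, 1.626) = 1.000
ψ ∨ φ = max(0.646, 0.020) = 0.646
(φ → ψ) ∨ (ψ ∨ φ) = max(1.000, 0.646) = 1.000
¬((φ → ψ) ∨ (ψ ∨ φ)) = 1 − 1.000 = 0.000
¬¬((φ → ψ) ∨ (ψ ∨ φ)) = 1 − 0.000 = 1.000
¬¬((φ → ψ) ∨ (ψ ∨ φ)) → φ = min(1, 1 − 1.000 + 0.020) = min(1, 0.020) = 0.020
(¬φ → φ) → (¬¬((φ → ψ) ∨ (ψ ∨ φ)) → φ) = min(1, 1 − 0.040 + 0.020) = min(1, 0.980) = 0.980
¬((¬φ → φ) → (¬¬((φ → ψ) ∨ (ψ ∨ φ)) → φ)) = 1 − 0.980 = 0.020
¬¬((¬φ → φ) → (¬¬((φ → ψ) ∨ (ψ ∨ φ)) → φ)) = 1 − 0.020 = 0.980
¬¬((¬φ → φ) → (¬¬((φ → ψ) ∨ (ψ ∨ φ)) → φ)) ∨ φ = max(0.980, 0.020) = 0.980

0.980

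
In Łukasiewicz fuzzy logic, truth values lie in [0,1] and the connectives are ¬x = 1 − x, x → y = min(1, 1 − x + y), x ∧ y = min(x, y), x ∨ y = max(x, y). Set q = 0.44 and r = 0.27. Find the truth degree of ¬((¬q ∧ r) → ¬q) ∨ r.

¬q = 1 − 0.44 = 0.56
¬q ∧ r = min(0.56, 0.27) = 0.27
(¬q ∧ r) → ¬q = min(1, 1 − 0.27 + 0.56) = min(1, 1.29) = 1.00
¬((¬q ∧ r) → ¬q) = 1 − 1.00 = 0.00
¬((¬q ∧ r) → ¬q) ∨ r = max(0.00, 0.27) = 0.27

0.27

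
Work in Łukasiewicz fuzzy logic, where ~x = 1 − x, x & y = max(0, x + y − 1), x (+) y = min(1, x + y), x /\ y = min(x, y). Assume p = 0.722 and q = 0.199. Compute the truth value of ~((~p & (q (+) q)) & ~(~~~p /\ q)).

1.000

~p = 1 − 0.722 = 0.278
q (+) q = min(1, 0.199 + 0.199) = min(1, 0.398) = 0.398
~p & (q (+) q) = max(0, 0.278 + 0.398 − 1) = max(0, -0.324) = 0.000
~~p = 1 − 0.278 = 0.722
~~~p = 1 − 0.722 = 0.278
~~~p /\ q = min(0.278, 0.199) = 0.199
~(~~~p /\ q) = 1 − 0.199 = 0.801
(~p & (q (+) q)) & ~(~~~p /\ q) = max(0, 0.000 + 0.801 − 1) = max(0, -0.199) = 0.000
~((~p & (q (+) q)) & ~(~~~p /\ q)) = 1 − 0.000 = 1.000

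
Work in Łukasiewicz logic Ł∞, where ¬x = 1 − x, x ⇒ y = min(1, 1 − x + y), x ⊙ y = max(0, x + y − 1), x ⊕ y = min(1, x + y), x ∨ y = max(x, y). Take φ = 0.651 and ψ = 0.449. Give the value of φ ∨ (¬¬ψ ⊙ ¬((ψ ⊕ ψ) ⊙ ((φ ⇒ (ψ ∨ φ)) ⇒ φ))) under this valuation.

¬ψ = 1 − 0.449 = 0.551
¬¬ψ = 1 − 0.551 = 0.449
ψ ⊕ ψ = min(1, 0.449 + 0.449) = min(1, 0.898) = 0.898
ψ ∨ φ = max(0.449, 0.651) = 0.651
φ ⇒ (ψ ∨ φ) = min(1, 1 − 0.651 + 0.651) = min(1, 1.000) = 1.000
(φ ⇒ (ψ ∨ φ)) ⇒ φ = min(1, 1 − 1.000 + 0.651) = min(1, 0.651) = 0.651
(ψ ⊕ ψ) ⊙ ((φ ⇒ (ψ ∨ φ)) ⇒ φ) = max(0, 0.898 + 0.651 − 1) = max(0, 0.549) = 0.549
¬((ψ ⊕ ψ) ⊙ ((φ ⇒ (ψ ∨ φ)) ⇒ φ)) = 1 − 0.549 = 0.451
¬¬ψ ⊙ ¬((ψ ⊕ ψ) ⊙ ((φ ⇒ (ψ ∨ φ)) ⇒ φ)) = max(0, 0.449 + 0.451 − 1) = max(0, -0.100) = 0.000
φ ∨ (¬¬ψ ⊙ ¬((ψ ⊕ ψ) ⊙ ((φ ⇒ (ψ ∨ φ)) ⇒ φ))) = max(0.651, 0.000) = 0.651

0.651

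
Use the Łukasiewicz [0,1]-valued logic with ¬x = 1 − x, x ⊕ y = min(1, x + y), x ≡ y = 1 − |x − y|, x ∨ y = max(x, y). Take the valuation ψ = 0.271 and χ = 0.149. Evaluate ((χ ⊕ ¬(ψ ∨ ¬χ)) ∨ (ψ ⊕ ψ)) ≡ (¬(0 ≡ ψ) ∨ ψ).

¬χ = 1 − 0.149 = 0.851
ψ ∨ ¬χ = max(0.271, 0.851) = 0.851
¬(ψ ∨ ¬χ) = 1 − 0.851 = 0.149
χ ⊕ ¬(ψ ∨ ¬χ) = min(1, 0.149 + 0.149) = min(1, 0.298) = 0.298
ψ ⊕ ψ = min(1, 0.271 + 0.271) = min(1, 0.542) = 0.542
(χ ⊕ ¬(ψ ∨ ¬χ)) ∨ (ψ ⊕ ψ) = max(0.298, 0.542) = 0.542
0 ≡ ψ = 1 − |0.000 − 0.271| = 1 − 0.271 = 0.729
¬(0 ≡ ψ) = 1 − 0.729 = 0.271
¬(0 ≡ ψ) ∨ ψ = max(0.271, 0.271) = 0.271
((χ ⊕ ¬(ψ ∨ ¬χ)) ∨ (ψ ⊕ ψ)) ≡ (¬(0 ≡ ψ) ∨ ψ) = 1 − |0.542 − 0.271| = 1 − 0.271 = 0.729

0.729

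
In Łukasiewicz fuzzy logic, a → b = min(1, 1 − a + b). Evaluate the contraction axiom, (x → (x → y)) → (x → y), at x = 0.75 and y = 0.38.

x → y = min(1, 1 − 0.75 + 0.38) = min(1, 0.63) = 0.63
x → (x → y) = min(1, 1 − 0.75 + 0.63) = min(1, 0.88) = 0.88
(x → (x → y)) → (x → y) = min(1, 1 − 0.88 + 0.63) = min(1, 0.75) = 0.75
(The value 0.75 < 1 shows this instance is not satisfied; fails in Ł∞ (the t-norm is not idempotent).)

0.75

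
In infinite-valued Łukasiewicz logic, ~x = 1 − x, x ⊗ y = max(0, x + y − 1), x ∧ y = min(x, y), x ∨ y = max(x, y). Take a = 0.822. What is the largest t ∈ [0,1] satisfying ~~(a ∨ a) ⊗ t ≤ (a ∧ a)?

a ∨ a = max(0.822, 0.822) = 0.822
~(a ∨ a) = 1 − 0.822 = 0.178
~~(a ∨ a) = 1 − 0.178 = 0.822
So the left factor is ~~(a ∨ a) = 0.822.
a ∧ a = min(0.822, 0.822) = 0.822
So the right-hand bound is a ∧ a = 0.822.
The residuum of the Łukasiewicz t-norm gives the supremum: min(1, 1 − 0.822 + 0.822).
1 − 0.822 + 0.822 = 1.000, so t = min(1, 1.000) = 1.000.
Check: 0.822 ⊗ 1.000 = max(0, 0.822) = 0.822 ≤ 0.822.

1.000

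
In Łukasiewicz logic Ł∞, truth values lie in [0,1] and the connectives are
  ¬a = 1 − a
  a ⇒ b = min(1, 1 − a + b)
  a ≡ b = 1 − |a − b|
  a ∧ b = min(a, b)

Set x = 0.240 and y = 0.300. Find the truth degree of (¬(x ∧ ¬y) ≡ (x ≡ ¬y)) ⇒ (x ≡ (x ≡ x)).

0.460

¬y = 1 − 0.300 = 0.700
x ∧ ¬y = min(0.240, 0.700) = 0.240
¬(x ∧ ¬y) = 1 − 0.240 = 0.760
x ≡ ¬y = 1 − |0.240 − 0.700| = 1 − 0.460 = 0.540
¬(x ∧ ¬y) ≡ (x ≡ ¬y) = 1 − |0.760 − 0.540| = 1 − 0.220 = 0.780
x ≡ x = 1 − |0.240 − 0.240| = 1 − 0.000 = 1.000
x ≡ (x ≡ x) = 1 − |0.240 − 1.000| = 1 − 0.760 = 0.240
(¬(x ∧ ¬y) ≡ (x ≡ ¬y)) ⇒ (x ≡ (x ≡ x)) = min(1, 1 − 0.780 + 0.240) = min(1, 0.460) = 0.460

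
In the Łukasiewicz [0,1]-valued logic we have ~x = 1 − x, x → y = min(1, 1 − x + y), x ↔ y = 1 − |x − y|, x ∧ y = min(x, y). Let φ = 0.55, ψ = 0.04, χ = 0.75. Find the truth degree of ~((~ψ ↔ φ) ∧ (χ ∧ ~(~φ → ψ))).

0.59

~ψ = 1 − 0.04 = 0.96
~ψ ↔ φ = 1 − |0.96 − 0.55| = 1 − 0.41 = 0.59
~φ = 1 − 0.55 = 0.45
~φ → ψ = min(1, 1 − 0.45 + 0.04) = min(1, 0.59) = 0.59
~(~φ → ψ) = 1 − 0.59 = 0.41
χ ∧ ~(~φ → ψ) = min(0.75, 0.41) = 0.41
(~ψ ↔ φ) ∧ (χ ∧ ~(~φ → ψ)) = min(0.59, 0.41) = 0.41
~((~ψ ↔ φ) ∧ (χ ∧ ~(~φ → ψ))) = 1 − 0.41 = 0.59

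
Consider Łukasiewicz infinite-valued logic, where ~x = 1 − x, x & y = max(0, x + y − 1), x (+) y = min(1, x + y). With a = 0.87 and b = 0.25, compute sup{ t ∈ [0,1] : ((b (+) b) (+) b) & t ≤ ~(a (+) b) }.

b (+) b = min(1, 0.25 + 0.25) = min(1, 0.50) = 0.50
(b (+) b) (+) b = min(1, 0.50 + 0.25) = min(1, 0.75) = 0.75
So the left factor is (b (+) b) (+) b = 0.75.
a (+) b = min(1, 0.87 + 0.25) = min(1, 1.12) = 1.00
~(a (+) b) = 1 − 1.00 = 0.00
So the right-hand bound is ~(a (+) b) = 0.00.
The residuum of the Łukasiewicz t-norm gives the supremum: min(1, 1 − 0.75 + 0.00).
1 − 0.75 + 0.00 = 0.25, so t = min(1, 0.25) = 0.25.
Check: 0.75 & 0.25 = max(0, 0.00) = 0.00 ≤ 0.00.

0.25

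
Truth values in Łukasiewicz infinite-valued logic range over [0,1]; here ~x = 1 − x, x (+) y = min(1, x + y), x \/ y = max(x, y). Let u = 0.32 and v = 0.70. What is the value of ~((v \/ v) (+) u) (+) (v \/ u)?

v \/ v = max(0.70, 0.70) = 0.70
(v \/ v) (+) u = min(1, 0.70 + 0.32) = min(1, 1.02) = 1.00
~((v \/ v) (+) u) = 1 − 1.00 = 0.00
v \/ u = max(0.70, 0.32) = 0.70
~((v \/ v) (+) u) (+) (v \/ u) = min(1, 0.00 + 0.70) = min(1, 0.70) = 0.70

0.70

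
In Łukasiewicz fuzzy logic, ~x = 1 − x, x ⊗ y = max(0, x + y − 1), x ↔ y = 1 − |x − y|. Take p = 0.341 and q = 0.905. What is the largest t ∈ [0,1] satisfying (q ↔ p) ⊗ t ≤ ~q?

q ↔ p = 1 − |0.905 − 0.341| = 1 − 0.564 = 0.436
So the left factor is q ↔ p = 0.436.
~q = 1 − 0.905 = 0.095
So the right-hand bound is ~q = 0.095.
The residuum of the Łukasiewicz t-norm gives the supremum: min(1, 1 − 0.436 + 0.095).
1 − 0.436 + 0.095 = 0.659, so t = min(1, 0.659) = 0.659.
Check: 0.436 ⊗ 0.659 = max(0, 0.095) = 0.095 ≤ 0.095.

0.659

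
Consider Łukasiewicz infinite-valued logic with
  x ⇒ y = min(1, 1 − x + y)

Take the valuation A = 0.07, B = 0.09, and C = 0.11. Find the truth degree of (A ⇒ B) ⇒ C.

0.11

A ⇒ B = min(1, 1 − 0.07 + 0.09) = min(1, 1.02) = 1.00
(A ⇒ B) ⇒ C = min(1, 1 − 1.00 + 0.11) = min(1, 0.11) = 0.11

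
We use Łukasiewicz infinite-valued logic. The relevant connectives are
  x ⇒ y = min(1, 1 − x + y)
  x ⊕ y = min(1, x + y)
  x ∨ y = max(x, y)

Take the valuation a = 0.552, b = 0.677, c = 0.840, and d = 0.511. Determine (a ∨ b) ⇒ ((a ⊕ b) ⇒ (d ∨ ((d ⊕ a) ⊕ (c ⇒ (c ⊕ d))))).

1.000

a ∨ b = max(0.552, 0.677) = 0.677
a ⊕ b = min(1, 0.552 + 0.677) = min(1, 1.229) = 1.000
d ⊕ a = min(1, 0.511 + 0.552) = min(1, 1.063) = 1.000
c ⊕ d = min(1, 0.840 + 0.511) = min(1, 1.351) = 1.000
c ⇒ (c ⊕ d) = min(1, 1 − 0.840 + 1.000) = min(1, 1.160) = 1.000
(d ⊕ a) ⊕ (c ⇒ (c ⊕ d)) = min(1, 1.000 + 1.000) = min(1, 2.000) = 1.000
d ∨ ((d ⊕ a) ⊕ (c ⇒ (c ⊕ d))) = max(0.511, 1.000) = 1.000
(a ⊕ b) ⇒ (d ∨ ((d ⊕ a) ⊕ (c ⇒ (c ⊕ d)))) = min(1, 1 − 1.000 + 1.000) = min(1, 1.000) = 1.000
(a ∨ b) ⇒ ((a ⊕ b) ⇒ (d ∨ ((d ⊕ a) ⊕ (c ⇒ (c ⊕ d))))) = min(1, 1 − 0.677 + 1.000) = min(1, 1.323) = 1.000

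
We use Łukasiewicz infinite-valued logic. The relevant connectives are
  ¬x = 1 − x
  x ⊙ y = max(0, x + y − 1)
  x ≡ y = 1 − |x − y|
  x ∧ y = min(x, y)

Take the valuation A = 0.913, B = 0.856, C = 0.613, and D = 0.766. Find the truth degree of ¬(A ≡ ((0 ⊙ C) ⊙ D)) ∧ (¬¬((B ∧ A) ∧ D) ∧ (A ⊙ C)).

0 ⊙ C = max(0, 0.000 + 0.613 − 1) = max(0, -0.387) = 0.000
(0 ⊙ C) ⊙ D = max(0, 0.000 + 0.766 − 1) = max(0, -0.234) = 0.000
A ≡ ((0 ⊙ C) ⊙ D) = 1 − |0.913 − 0.000| = 1 − 0.913 = 0.087
¬(A ≡ ((0 ⊙ C) ⊙ D)) = 1 − 0.087 = 0.913
B ∧ A = min(0.856, 0.913) = 0.856
(B ∧ A) ∧ D = min(0.856, 0.766) = 0.766
¬((B ∧ A) ∧ D) = 1 − 0.766 = 0.234
¬¬((B ∧ A) ∧ D) = 1 − 0.234 = 0.766
A ⊙ C = max(0, 0.913 + 0.613 − 1) = max(0, 0.526) = 0.526
¬¬((B ∧ A) ∧ D) ∧ (A ⊙ C) = min(0.766, 0.526) = 0.526
¬(A ≡ ((0 ⊙ C) ⊙ D)) ∧ (¬¬((B ∧ A) ∧ D) ∧ (A ⊙ C)) = min(0.913, 0.526) = 0.526

0.526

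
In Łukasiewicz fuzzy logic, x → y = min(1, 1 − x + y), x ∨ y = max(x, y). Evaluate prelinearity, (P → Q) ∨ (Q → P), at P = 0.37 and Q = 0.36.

1.00

P → Q = min(1, 1 − 0.37 + 0.36) = min(1, 0.99) = 0.99
Q → P = min(1, 1 − 0.36 + 0.37) = min(1, 1.01) = 1.00
(P → Q) ∨ (Q → P) = max(0.99, 1.00) = 1.00
(As expected: a Ł∞-tautology — holds in every MV-chain.)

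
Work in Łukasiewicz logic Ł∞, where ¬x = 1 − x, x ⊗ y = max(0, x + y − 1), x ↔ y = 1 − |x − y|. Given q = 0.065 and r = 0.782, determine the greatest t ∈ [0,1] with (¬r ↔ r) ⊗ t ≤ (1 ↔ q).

0.629

¬r = 1 − 0.782 = 0.218
¬r ↔ r = 1 − |0.218 − 0.782| = 1 − 0.564 = 0.436
So the left factor is ¬r ↔ r = 0.436.
1 ↔ q = 1 − |1.000 − 0.065| = 1 − 0.935 = 0.065
So the right-hand bound is 1 ↔ q = 0.065.
The residuum of the Łukasiewicz t-norm gives the supremum: min(1, 1 − 0.436 + 0.065).
1 − 0.436 + 0.065 = 0.629, so t = min(1, 0.629) = 0.629.
Check: 0.436 ⊗ 0.629 = max(0, 0.065) = 0.065 ≤ 0.065.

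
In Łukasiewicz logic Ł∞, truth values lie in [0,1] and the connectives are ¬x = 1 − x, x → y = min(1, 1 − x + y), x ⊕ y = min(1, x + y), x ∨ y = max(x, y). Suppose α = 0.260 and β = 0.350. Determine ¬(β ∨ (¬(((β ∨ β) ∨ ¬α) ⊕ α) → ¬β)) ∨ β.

0.350

β ∨ β = max(0.350, 0.350) = 0.350
¬α = 1 − 0.260 = 0.740
(β ∨ β) ∨ ¬α = max(0.350, 0.740) = 0.740
((β ∨ β) ∨ ¬α) ⊕ α = min(1, 0.740 + 0.260) = min(1, 1.000) = 1.000
¬(((β ∨ β) ∨ ¬α) ⊕ α) = 1 − 1.000 = 0.000
¬β = 1 − 0.350 = 0.650
¬(((β ∨ β) ∨ ¬α) ⊕ α) → ¬β = min(1, 1 − 0.000 + 0.650) = min(1, 1.650) = 1.000
β ∨ (¬(((β ∨ β) ∨ ¬α) ⊕ α) → ¬β) = max(0.350, 1.000) = 1.000
¬(β ∨ (¬(((β ∨ β) ∨ ¬α) ⊕ α) → ¬β)) = 1 − 1.000 = 0.000
¬(β ∨ (¬(((β ∨ β) ∨ ¬α) ⊕ α) → ¬β)) ∨ β = max(0.000, 0.350) = 0.350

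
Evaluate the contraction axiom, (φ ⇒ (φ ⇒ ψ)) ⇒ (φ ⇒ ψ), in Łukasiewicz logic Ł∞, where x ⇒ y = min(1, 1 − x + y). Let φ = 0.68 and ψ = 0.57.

0.89

φ ⇒ ψ = min(1, 1 − 0.68 + 0.57) = min(1, 0.89) = 0.89
φ ⇒ (φ ⇒ ψ) = min(1, 1 − 0.68 + 0.89) = min(1, 1.21) = 1.00
(φ ⇒ (φ ⇒ ψ)) ⇒ (φ ⇒ ψ) = min(1, 1 − 1.00 + 0.89) = min(1, 0.89) = 0.89
(The value 0.89 < 1 shows this instance is not satisfied; fails in Ł∞ (the t-norm is not idempotent).)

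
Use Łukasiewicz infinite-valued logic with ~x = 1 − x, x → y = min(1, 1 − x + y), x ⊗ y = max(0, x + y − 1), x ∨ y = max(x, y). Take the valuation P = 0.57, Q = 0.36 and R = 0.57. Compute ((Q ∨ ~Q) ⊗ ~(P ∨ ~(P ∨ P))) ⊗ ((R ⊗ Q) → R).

0.07

~Q = 1 − 0.36 = 0.64
Q ∨ ~Q = max(0.36, 0.64) = 0.64
P ∨ P = max(0.57, 0.57) = 0.57
~(P ∨ P) = 1 − 0.57 = 0.43
P ∨ ~(P ∨ P) = max(0.57, 0.43) = 0.57
~(P ∨ ~(P ∨ P)) = 1 − 0.57 = 0.43
(Q ∨ ~Q) ⊗ ~(P ∨ ~(P ∨ P)) = max(0, 0.64 + 0.43 − 1) = max(0, 0.07) = 0.07
R ⊗ Q = max(0, 0.57 + 0.36 − 1) = max(0, -0.07) = 0.00
(R ⊗ Q) → R = min(1, 1 − 0.00 + 0.57) = min(1, 1.57) = 1.00
((Q ∨ ~Q) ⊗ ~(P ∨ ~(P ∨ P))) ⊗ ((R ⊗ Q) → R) = max(0, 0.07 + 1.00 − 1) = max(0, 0.07) = 0.07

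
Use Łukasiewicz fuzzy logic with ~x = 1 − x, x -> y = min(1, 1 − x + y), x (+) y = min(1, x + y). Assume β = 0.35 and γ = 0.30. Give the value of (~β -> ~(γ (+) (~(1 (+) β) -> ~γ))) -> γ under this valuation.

~β = 1 − 0.35 = 0.65
1 (+) β = min(1, 1.00 + 0.35) = min(1, 1.35) = 1.00
~(1 (+) β) = 1 − 1.00 = 0.00
~γ = 1 − 0.30 = 0.70
~(1 (+) β) -> ~γ = min(1, 1 − 0.00 + 0.70) = min(1, 1.70) = 1.00
γ (+) (~(1 (+) β) -> ~γ) = min(1, 0.30 + 1.00) = min(1, 1.30) = 1.00
~(γ (+) (~(1 (+) β) -> ~γ)) = 1 − 1.00 = 0.00
~β -> ~(γ (+) (~(1 (+) β) -> ~γ)) = min(1, 1 − 0.65 + 0.00) = min(1, 0.35) = 0.35
(~β -> ~(γ (+) (~(1 (+) β) -> ~γ))) -> γ = min(1, 1 − 0.35 + 0.30) = min(1, 0.95) = 0.95

0.95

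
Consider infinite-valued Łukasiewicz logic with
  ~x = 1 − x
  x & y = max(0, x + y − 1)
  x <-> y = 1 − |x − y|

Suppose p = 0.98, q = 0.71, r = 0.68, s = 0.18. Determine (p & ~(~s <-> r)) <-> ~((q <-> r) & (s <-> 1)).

~s = 1 − 0.18 = 0.82
~s <-> r = 1 − |0.82 − 0.68| = 1 − 0.14 = 0.86
~(~s <-> r) = 1 − 0.86 = 0.14
p & ~(~s <-> r) = max(0, 0.98 + 0.14 − 1) = max(0, 0.12) = 0.12
q <-> r = 1 − |0.71 − 0.68| = 1 − 0.03 = 0.97
s <-> 1 = 1 − |0.18 − 1.00| = 1 − 0.82 = 0.18
(q <-> r) & (s <-> 1) = max(0, 0.97 + 0.18 − 1) = max(0, 0.15) = 0.15
~((q <-> r) & (s <-> 1)) = 1 − 0.15 = 0.85
(p & ~(~s <-> r)) <-> ~((q <-> r) & (s <-> 1)) = 1 − |0.12 − 0.85| = 1 − 0.73 = 0.27

0.27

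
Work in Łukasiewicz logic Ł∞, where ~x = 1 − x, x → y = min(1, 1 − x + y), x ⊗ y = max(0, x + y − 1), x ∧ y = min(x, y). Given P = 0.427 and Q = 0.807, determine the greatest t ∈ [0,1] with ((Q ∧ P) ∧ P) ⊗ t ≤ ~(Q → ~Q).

Q ∧ P = min(0.807, 0.427) = 0.427
(Q ∧ P) ∧ P = min(0.427, 0.427) = 0.427
So the left factor is (Q ∧ P) ∧ P = 0.427.
~Q = 1 − 0.807 = 0.193
Q → ~Q = min(1, 1 − 0.807 + 0.193) = min(1, 0.386) = 0.386
~(Q → ~Q) = 1 − 0.386 = 0.614
So the right-hand bound is ~(Q → ~Q) = 0.614.
The residuum of the Łukasiewicz t-norm gives the supremum: min(1, 1 − 0.427 + 0.614).
1 − 0.427 + 0.614 = 1.187, so t = min(1, 1.187) = 1.000.
Check: 0.427 ⊗ 1.000 = max(0, 0.427) = 0.427 ≤ 0.614.

1.000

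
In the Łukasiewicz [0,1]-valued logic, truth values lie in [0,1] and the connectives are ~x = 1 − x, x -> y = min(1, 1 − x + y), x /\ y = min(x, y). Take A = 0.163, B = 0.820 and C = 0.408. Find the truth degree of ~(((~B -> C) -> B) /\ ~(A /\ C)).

0.180

~B = 1 − 0.820 = 0.180
~B -> C = min(1, 1 − 0.180 + 0.408) = min(1, 1.228) = 1.000
(~B -> C) -> B = min(1, 1 − 1.000 + 0.820) = min(1, 0.820) = 0.820
A /\ C = min(0.163, 0.408) = 0.163
~(A /\ C) = 1 − 0.163 = 0.837
((~B -> C) -> B) /\ ~(A /\ C) = min(0.820, 0.837) = 0.820
~(((~B -> C) -> B) /\ ~(A /\ C)) = 1 − 0.820 = 0.180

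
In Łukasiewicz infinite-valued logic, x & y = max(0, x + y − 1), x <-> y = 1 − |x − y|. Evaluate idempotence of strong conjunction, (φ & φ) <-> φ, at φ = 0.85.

0.85

φ & φ = max(0, 0.85 + 0.85 − 1) = max(0, 0.70) = 0.70
(φ & φ) <-> φ = 1 − |0.70 − 0.85| = 1 − 0.15 = 0.85
(The value 0.85 < 1 shows this instance is not satisfied; fails in Ł∞ since a ⊗ a = max(0, 2a−1) ≠ a in general.)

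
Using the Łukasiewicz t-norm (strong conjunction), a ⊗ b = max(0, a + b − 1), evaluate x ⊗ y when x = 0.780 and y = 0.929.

0.709

x ⊗ y = max(0, 0.780 + 0.929 − 1) = max(0, 0.709) = 0.709
For comparison, the Gödel (minimum) t-norm min(a, b) would give 0.780.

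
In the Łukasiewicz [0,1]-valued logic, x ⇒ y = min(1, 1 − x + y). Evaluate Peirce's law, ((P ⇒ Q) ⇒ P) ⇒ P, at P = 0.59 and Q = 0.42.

0.83

P ⇒ Q = min(1, 1 − 0.59 + 0.42) = min(1, 0.83) = 0.83
(P ⇒ Q) ⇒ P = min(1, 1 − 0.83 + 0.59) = min(1, 0.76) = 0.76
((P ⇒ Q) ⇒ P) ⇒ P = min(1, 1 − 0.76 + 0.59) = min(1, 0.83) = 0.83
(The value 0.83 < 1 shows this instance is not satisfied; not a Ł∞-tautology in general.)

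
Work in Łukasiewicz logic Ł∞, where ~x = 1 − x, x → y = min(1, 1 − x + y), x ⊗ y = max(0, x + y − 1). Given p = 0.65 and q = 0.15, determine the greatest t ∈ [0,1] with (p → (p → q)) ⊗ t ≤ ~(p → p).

p → q = min(1, 1 − 0.65 + 0.15) = min(1, 0.50) = 0.50
p → (p → q) = min(1, 1 − 0.65 + 0.50) = min(1, 0.85) = 0.85
So the left factor is p → (p → q) = 0.85.
p → p = min(1, 1 − 0.65 + 0.65) = min(1, 1.00) = 1.00
~(p → p) = 1 − 1.00 = 0.00
So the right-hand bound is ~(p → p) = 0.00.
The residuum of the Łukasiewicz t-norm gives the supremum: min(1, 1 − 0.85 + 0.00).
1 − 0.85 + 0.00 = 0.15, so t = min(1, 0.15) = 0.15.
Check: 0.85 ⊗ 0.15 = max(0, 0.00) = 0.00 ≤ 0.00.

0.15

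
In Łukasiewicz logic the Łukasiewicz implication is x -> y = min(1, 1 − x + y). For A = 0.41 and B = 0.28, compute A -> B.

0.87

A -> B = min(1, 1 − 0.41 + 0.28) = min(1, 0.87) = 0.87
For comparison, the Gödel implication (1 if x ≤ y else y) would give 0.28.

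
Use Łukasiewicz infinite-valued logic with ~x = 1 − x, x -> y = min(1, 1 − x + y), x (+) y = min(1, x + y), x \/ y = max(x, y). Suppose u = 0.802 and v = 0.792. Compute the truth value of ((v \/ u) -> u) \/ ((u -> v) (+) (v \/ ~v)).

1.000

v \/ u = max(0.792, 0.802) = 0.802
(v \/ u) -> u = min(1, 1 − 0.802 + 0.802) = min(1, 1.000) = 1.000
u -> v = min(1, 1 − 0.802 + 0.792) = min(1, 0.990) = 0.990
~v = 1 − 0.792 = 0.208
v \/ ~v = max(0.792, 0.208) = 0.792
(u -> v) (+) (v \/ ~v) = min(1, 0.990 + 0.792) = min(1, 1.782) = 1.000
((v \/ u) -> u) \/ ((u -> v) (+) (v \/ ~v)) = max(1.000, 1.000) = 1.000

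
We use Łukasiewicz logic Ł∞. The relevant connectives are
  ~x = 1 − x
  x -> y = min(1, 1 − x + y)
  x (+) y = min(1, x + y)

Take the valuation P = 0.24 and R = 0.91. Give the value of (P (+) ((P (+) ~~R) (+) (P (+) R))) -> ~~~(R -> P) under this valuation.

0.67

~R = 1 − 0.91 = 0.09
~~R = 1 − 0.09 = 0.91
P (+) ~~R = min(1, 0.24 + 0.91) = min(1, 1.15) = 1.00
P (+) R = min(1, 0.24 + 0.91) = min(1, 1.15) = 1.00
(P (+) ~~R) (+) (P (+) R) = min(1, 1.00 + 1.00) = min(1, 2.00) = 1.00
P (+) ((P (+) ~~R) (+) (P (+) R)) = min(1, 0.24 + 1.00) = min(1, 1.24) = 1.00
R -> P = min(1, 1 − 0.91 + 0.24) = min(1, 0.33) = 0.33
~(R -> P) = 1 − 0.33 = 0.67
~~(R -> P) = 1 − 0.67 = 0.33
~~~(R -> P) = 1 − 0.33 = 0.67
(P (+) ((P (+) ~~R) (+) (P (+) R))) -> ~~~(R -> P) = min(1, 1 − 1.00 + 0.67) = min(1, 0.67) = 0.67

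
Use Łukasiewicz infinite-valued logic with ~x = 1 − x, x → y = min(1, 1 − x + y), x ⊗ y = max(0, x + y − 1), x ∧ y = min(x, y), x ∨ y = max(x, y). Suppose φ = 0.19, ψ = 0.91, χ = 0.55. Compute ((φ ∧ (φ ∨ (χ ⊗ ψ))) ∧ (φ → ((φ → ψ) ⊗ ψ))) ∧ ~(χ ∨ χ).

χ ⊗ ψ = max(0, 0.55 + 0.91 − 1) = max(0, 0.46) = 0.46
φ ∨ (χ ⊗ ψ) = max(0.19, 0.46) = 0.46
φ ∧ (φ ∨ (χ ⊗ ψ)) = min(0.19, 0.46) = 0.19
φ → ψ = min(1, 1 − 0.19 + 0.91) = min(1, 1.72) = 1.00
(φ → ψ) ⊗ ψ = max(0, 1.00 + 0.91 − 1) = max(0, 0.91) = 0.91
φ → ((φ → ψ) ⊗ ψ) = min(1, 1 − 0.19 + 0.91) = min(1, 1.72) = 1.00
(φ ∧ (φ ∨ (χ ⊗ ψ))) ∧ (φ → ((φ → ψ) ⊗ ψ)) = min(0.19, 1.00) = 0.19
χ ∨ χ = max(0.55, 0.55) = 0.55
~(χ ∨ χ) = 1 − 0.55 = 0.45
((φ ∧ (φ ∨ (χ ⊗ ψ))) ∧ (φ → ((φ → ψ) ⊗ ψ))) ∧ ~(χ ∨ χ) = min(0.19, 0.45) = 0.19

0.19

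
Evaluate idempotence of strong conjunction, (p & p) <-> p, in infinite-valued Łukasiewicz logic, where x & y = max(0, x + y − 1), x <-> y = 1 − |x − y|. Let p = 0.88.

0.88

p & p = max(0, 0.88 + 0.88 − 1) = max(0, 0.76) = 0.76
(p & p) <-> p = 1 − |0.76 − 0.88| = 1 − 0.12 = 0.88
(The value 0.88 < 1 shows this instance is not satisfied; fails in Ł∞ since a ⊗ a = max(0, 2a−1) ≠ a in general.)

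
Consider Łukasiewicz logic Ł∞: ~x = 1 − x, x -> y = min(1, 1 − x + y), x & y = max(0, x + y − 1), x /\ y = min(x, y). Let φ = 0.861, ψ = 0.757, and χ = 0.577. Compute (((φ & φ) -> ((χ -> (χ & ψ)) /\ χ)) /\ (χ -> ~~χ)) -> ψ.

0.902

φ & φ = max(0, 0.861 + 0.861 − 1) = max(0, 0.722) = 0.722
χ & ψ = max(0, 0.577 + 0.757 − 1) = max(0, 0.334) = 0.334
χ -> (χ & ψ) = min(1, 1 − 0.577 + 0.334) = min(1, 0.757) = 0.757
(χ -> (χ & ψ)) /\ χ = min(0.757, 0.577) = 0.577
(φ & φ) -> ((χ -> (χ & ψ)) /\ χ) = min(1, 1 − 0.722 + 0.577) = min(1, 0.855) = 0.855
~χ = 1 − 0.577 = 0.423
~~χ = 1 − 0.423 = 0.577
χ -> ~~χ = min(1, 1 − 0.577 + 0.577) = min(1, 1.000) = 1.000
((φ & φ) -> ((χ -> (χ & ψ)) /\ χ)) /\ (χ -> ~~χ) = min(0.855, 1.000) = 0.855
(((φ & φ) -> ((χ -> (χ & ψ)) /\ χ)) /\ (χ -> ~~χ)) -> ψ = min(1, 1 − 0.855 + 0.757) = min(1, 0.902) = 0.902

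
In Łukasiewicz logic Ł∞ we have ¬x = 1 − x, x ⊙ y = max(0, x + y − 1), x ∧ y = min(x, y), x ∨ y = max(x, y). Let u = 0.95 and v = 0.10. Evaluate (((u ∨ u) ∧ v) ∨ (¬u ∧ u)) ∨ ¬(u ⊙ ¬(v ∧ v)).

0.15

u ∨ u = max(0.95, 0.95) = 0.95
(u ∨ u) ∧ v = min(0.95, 0.10) = 0.10
¬u = 1 − 0.95 = 0.05
¬u ∧ u = min(0.05, 0.95) = 0.05
((u ∨ u) ∧ v) ∨ (¬u ∧ u) = max(0.10, 0.05) = 0.10
v ∧ v = min(0.10, 0.10) = 0.10
¬(v ∧ v) = 1 − 0.10 = 0.90
u ⊙ ¬(v ∧ v) = max(0, 0.95 + 0.90 − 1) = max(0, 0.85) = 0.85
¬(u ⊙ ¬(v ∧ v)) = 1 − 0.85 = 0.15
(((u ∨ u) ∧ v) ∨ (¬u ∧ u)) ∨ ¬(u ⊙ ¬(v ∧ v)) = max(0.10, 0.15) = 0.15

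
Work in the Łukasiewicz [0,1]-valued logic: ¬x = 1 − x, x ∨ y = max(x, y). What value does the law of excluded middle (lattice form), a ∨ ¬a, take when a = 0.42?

¬a = 1 − 0.42 = 0.58
a ∨ ¬a = max(0.42, 0.58) = 0.58
(The value 0.58 < 1 shows this instance is not satisfied; not a Ł∞-tautology — its value is max(a, 1−a).)

0.58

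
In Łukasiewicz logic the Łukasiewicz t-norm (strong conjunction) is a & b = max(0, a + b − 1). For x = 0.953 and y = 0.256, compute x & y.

0.209

x & y = max(0, 0.953 + 0.256 − 1) = max(0, 0.209) = 0.209
For comparison, the Gödel (minimum) t-norm min(a, b) would give 0.256.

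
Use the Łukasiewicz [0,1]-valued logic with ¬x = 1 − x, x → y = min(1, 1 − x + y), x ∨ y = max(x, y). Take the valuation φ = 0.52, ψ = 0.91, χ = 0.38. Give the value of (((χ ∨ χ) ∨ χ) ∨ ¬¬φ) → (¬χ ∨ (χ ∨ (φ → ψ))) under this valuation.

χ ∨ χ = max(0.38, 0.38) = 0.38
(χ ∨ χ) ∨ χ = max(0.38, 0.38) = 0.38
¬φ = 1 − 0.52 = 0.48
¬¬φ = 1 − 0.48 = 0.52
((χ ∨ χ) ∨ χ) ∨ ¬¬φ = max(0.38, 0.52) = 0.52
¬χ = 1 − 0.38 = 0.62
φ → ψ = min(1, 1 − 0.52 + 0.91) = min(1, 1.39) = 1.00
χ ∨ (φ → ψ) = max(0.38, 1.00) = 1.00
¬χ ∨ (χ ∨ (φ → ψ)) = max(0.62, 1.00) = 1.00
(((χ ∨ χ) ∨ χ) ∨ ¬¬φ) → (¬χ ∨ (χ ∨ (φ → ψ))) = min(1, 1 − 0.52 + 1.00) = min(1, 1.48) = 1.00

1.00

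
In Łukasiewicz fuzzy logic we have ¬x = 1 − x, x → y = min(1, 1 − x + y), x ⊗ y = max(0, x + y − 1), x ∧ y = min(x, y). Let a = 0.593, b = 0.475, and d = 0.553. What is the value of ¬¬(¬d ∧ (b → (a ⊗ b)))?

¬d = 1 − 0.553 = 0.447
a ⊗ b = max(0, 0.593 + 0.475 − 1) = max(0, 0.068) = 0.068
b → (a ⊗ b) = min(1, 1 − 0.475 + 0.068) = min(1, 0.593) = 0.593
¬d ∧ (b → (a ⊗ b)) = min(0.447, 0.593) = 0.447
¬(¬d ∧ (b → (a ⊗ b))) = 1 − 0.447 = 0.553
¬¬(¬d ∧ (b → (a ⊗ b))) = 1 − 0.553 = 0.447

0.447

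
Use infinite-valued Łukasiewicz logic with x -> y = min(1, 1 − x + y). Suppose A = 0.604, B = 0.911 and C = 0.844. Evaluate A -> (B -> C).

B -> C = min(1, 1 − 0.911 + 0.844) = min(1, 0.933) = 0.933
A -> (B -> C) = min(1, 1 − 0.604 + 0.933) = min(1, 1.329) = 1.000

1.000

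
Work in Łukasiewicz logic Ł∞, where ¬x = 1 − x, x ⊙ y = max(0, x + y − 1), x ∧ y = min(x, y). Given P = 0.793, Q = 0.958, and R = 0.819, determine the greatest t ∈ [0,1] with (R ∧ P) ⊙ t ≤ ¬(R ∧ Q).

0.388

R ∧ P = min(0.819, 0.793) = 0.793
So the left factor is R ∧ P = 0.793.
R ∧ Q = min(0.819, 0.958) = 0.819
¬(R ∧ Q) = 1 − 0.819 = 0.181
So the right-hand bound is ¬(R ∧ Q) = 0.181.
The residuum of the Łukasiewicz t-norm gives the supremum: min(1, 1 − 0.793 + 0.181).
1 − 0.793 + 0.181 = 0.388, so t = min(1, 0.388) = 0.388.
Check: 0.793 ⊙ 0.388 = max(0, 0.181) = 0.181 ≤ 0.181.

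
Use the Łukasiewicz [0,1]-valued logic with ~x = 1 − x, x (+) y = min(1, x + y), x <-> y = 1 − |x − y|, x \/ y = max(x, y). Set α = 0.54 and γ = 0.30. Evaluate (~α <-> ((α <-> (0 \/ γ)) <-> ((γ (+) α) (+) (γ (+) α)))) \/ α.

0.70

~α = 1 − 0.54 = 0.46
0 \/ γ = max(0.00, 0.30) = 0.30
α <-> (0 \/ γ) = 1 − |0.54 − 0.30| = 1 − 0.24 = 0.76
γ (+) α = min(1, 0.30 + 0.54) = min(1, 0.84) = 0.84
(γ (+) α) (+) (γ (+) α) = min(1, 0.84 + 0.84) = min(1, 1.68) = 1.00
(α <-> (0 \/ γ)) <-> ((γ (+) α) (+) (γ (+) α)) = 1 − |0.76 − 1.00| = 1 − 0.24 = 0.76
~α <-> ((α <-> (0 \/ γ)) <-> ((γ (+) α) (+) (γ (+) α))) = 1 − |0.46 − 0.76| = 1 − 0.30 = 0.70
(~α <-> ((α <-> (0 \/ γ)) <-> ((γ (+) α) (+) (γ (+) α)))) \/ α = max(0.70, 0.54) = 0.70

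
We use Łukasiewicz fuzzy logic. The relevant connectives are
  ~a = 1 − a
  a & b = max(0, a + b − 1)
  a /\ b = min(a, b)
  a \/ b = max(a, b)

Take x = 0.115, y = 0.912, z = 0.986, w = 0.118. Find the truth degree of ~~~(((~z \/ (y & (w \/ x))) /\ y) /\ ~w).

0.970

~z = 1 − 0.986 = 0.014
w \/ x = max(0.118, 0.115) = 0.118
y & (w \/ x) = max(0, 0.912 + 0.118 − 1) = max(0, 0.030) = 0.030
~z \/ (y & (w \/ x)) = max(0.014, 0.030) = 0.030
(~z \/ (y & (w \/ x))) /\ y = min(0.030, 0.912) = 0.030
~w = 1 − 0.118 = 0.882
((~z \/ (y & (w \/ x))) /\ y) /\ ~w = min(0.030, 0.882) = 0.030
~(((~z \/ (y & (w \/ x))) /\ y) /\ ~w) = 1 − 0.030 = 0.970
~~(((~z \/ (y & (w \/ x))) /\ y) /\ ~w) = 1 − 0.970 = 0.030
~~~(((~z \/ (y & (w \/ x))) /\ y) /\ ~w) = 1 − 0.030 = 0.970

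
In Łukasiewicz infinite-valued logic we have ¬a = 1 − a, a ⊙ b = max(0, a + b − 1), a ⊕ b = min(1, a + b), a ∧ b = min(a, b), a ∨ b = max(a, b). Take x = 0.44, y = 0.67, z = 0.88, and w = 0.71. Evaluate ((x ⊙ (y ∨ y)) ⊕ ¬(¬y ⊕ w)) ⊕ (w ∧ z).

0.82

y ∨ y = max(0.67, 0.67) = 0.67
x ⊙ (y ∨ y) = max(0, 0.44 + 0.67 − 1) = max(0, 0.11) = 0.11
¬y = 1 − 0.67 = 0.33
¬y ⊕ w = min(1, 0.33 + 0.71) = min(1, 1.04) = 1.00
¬(¬y ⊕ w) = 1 − 1.00 = 0.00
(x ⊙ (y ∨ y)) ⊕ ¬(¬y ⊕ w) = min(1, 0.11 + 0.00) = min(1, 0.11) = 0.11
w ∧ z = min(0.71, 0.88) = 0.71
((x ⊙ (y ∨ y)) ⊕ ¬(¬y ⊕ w)) ⊕ (w ∧ z) = min(1, 0.11 + 0.71) = min(1, 0.82) = 0.82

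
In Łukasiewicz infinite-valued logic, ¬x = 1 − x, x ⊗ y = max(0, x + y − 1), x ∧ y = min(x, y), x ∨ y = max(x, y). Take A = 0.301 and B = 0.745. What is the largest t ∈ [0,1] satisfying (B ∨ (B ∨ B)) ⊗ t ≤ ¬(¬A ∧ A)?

B ∨ B = max(0.745, 0.745) = 0.745
B ∨ (B ∨ B) = max(0.745, 0.745) = 0.745
So the left factor is B ∨ (B ∨ B) = 0.745.
¬A = 1 − 0.301 = 0.699
¬A ∧ A = min(0.699, 0.301) = 0.301
¬(¬A ∧ A) = 1 − 0.301 = 0.699
So the right-hand bound is ¬(¬A ∧ A) = 0.699.
The residuum of the Łukasiewicz t-norm gives the supremum: min(1, 1 − 0.745 + 0.699).
1 − 0.745 + 0.699 = 0.954, so t = min(1, 0.954) = 0.954.
Check: 0.745 ⊗ 0.954 = max(0, 0.699) = 0.699 ≤ 0.699.

0.954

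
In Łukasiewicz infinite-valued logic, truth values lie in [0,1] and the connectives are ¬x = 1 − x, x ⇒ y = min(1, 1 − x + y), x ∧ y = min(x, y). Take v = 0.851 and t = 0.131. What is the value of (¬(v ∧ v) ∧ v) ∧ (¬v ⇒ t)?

v ∧ v = min(0.851, 0.851) = 0.851
¬(v ∧ v) = 1 − 0.851 = 0.149
¬(v ∧ v) ∧ v = min(0.149, 0.851) = 0.149
¬v = 1 − 0.851 = 0.149
¬v ⇒ t = min(1, 1 − 0.149 + 0.131) = min(1, 0.982) = 0.982
(¬(v ∧ v) ∧ v) ∧ (¬v ⇒ t) = min(0.149, 0.982) = 0.149

0.149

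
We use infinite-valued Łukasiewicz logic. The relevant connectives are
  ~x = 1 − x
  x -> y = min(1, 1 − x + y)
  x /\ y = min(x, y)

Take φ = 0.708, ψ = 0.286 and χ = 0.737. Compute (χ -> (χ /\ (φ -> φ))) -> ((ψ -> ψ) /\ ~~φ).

0.708

φ -> φ = min(1, 1 − 0.708 + 0.708) = min(1, 1.000) = 1.000
χ /\ (φ -> φ) = min(0.737, 1.000) = 0.737
χ -> (χ /\ (φ -> φ)) = min(1, 1 − 0.737 + 0.737) = min(1, 1.000) = 1.000
ψ -> ψ = min(1, 1 − 0.286 + 0.286) = min(1, 1.000) = 1.000
~φ = 1 − 0.708 = 0.292
~~φ = 1 − 0.292 = 0.708
(ψ -> ψ) /\ ~~φ = min(1.000, 0.708) = 0.708
(χ -> (χ /\ (φ -> φ))) -> ((ψ -> ψ) /\ ~~φ) = min(1, 1 − 1.000 + 0.708) = min(1, 0.708) = 0.708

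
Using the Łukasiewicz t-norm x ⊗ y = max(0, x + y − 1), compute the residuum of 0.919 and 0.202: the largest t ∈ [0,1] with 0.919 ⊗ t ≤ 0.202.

0.283

The residuum of the Łukasiewicz t-norm gives the supremum: min(1, 1 − 0.919 + 0.202).
1 − 0.919 + 0.202 = 0.283, so t = min(1, 0.283) = 0.283.
Check: 0.919 ⊗ 0.283 = max(0, 0.202) = 0.202 ≤ 0.202.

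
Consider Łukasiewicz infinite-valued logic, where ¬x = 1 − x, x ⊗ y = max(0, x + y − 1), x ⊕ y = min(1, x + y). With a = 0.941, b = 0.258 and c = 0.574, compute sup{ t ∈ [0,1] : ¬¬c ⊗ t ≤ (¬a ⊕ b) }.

¬c = 1 − 0.574 = 0.426
¬¬c = 1 − 0.426 = 0.574
So the left factor is ¬¬c = 0.574.
¬a = 1 − 0.941 = 0.059
¬a ⊕ b = min(1, 0.059 + 0.258) = min(1, 0.317) = 0.317
So the right-hand bound is ¬a ⊕ b = 0.317.
The residuum of the Łukasiewicz t-norm gives the supremum: min(1, 1 − 0.574 + 0.317).
1 − 0.574 + 0.317 = 0.743, so t = min(1, 0.743) = 0.743.
Check: 0.574 ⊗ 0.743 = max(0, 0.317) = 0.317 ≤ 0.317.

0.743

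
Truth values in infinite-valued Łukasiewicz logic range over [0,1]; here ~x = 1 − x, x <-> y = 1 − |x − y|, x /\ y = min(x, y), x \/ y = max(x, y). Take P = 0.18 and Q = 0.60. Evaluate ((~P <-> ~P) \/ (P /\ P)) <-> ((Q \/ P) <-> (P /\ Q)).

~P = 1 − 0.18 = 0.82
~P <-> ~P = 1 − |0.82 − 0.82| = 1 − 0.00 = 1.00
P /\ P = min(0.18, 0.18) = 0.18
(~P <-> ~P) \/ (P /\ P) = max(1.00, 0.18) = 1.00
Q \/ P = max(0.60, 0.18) = 0.60
P /\ Q = min(0.18, 0.60) = 0.18
(Q \/ P) <-> (P /\ Q) = 1 − |0.60 − 0.18| = 1 − 0.42 = 0.58
((~P <-> ~P) \/ (P /\ P)) <-> ((Q \/ P) <-> (P /\ Q)) = 1 − |1.00 − 0.58| = 1 − 0.42 = 0.58

0.58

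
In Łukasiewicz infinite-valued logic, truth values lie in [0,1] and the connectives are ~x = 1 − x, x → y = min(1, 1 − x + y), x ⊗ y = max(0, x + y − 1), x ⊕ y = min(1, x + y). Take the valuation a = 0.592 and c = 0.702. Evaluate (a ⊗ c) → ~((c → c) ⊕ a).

0.706

a ⊗ c = max(0, 0.592 + 0.702 − 1) = max(0, 0.294) = 0.294
c → c = min(1, 1 − 0.702 + 0.702) = min(1, 1.000) = 1.000
(c → c) ⊕ a = min(1, 1.000 + 0.592) = min(1, 1.592) = 1.000
~((c → c) ⊕ a) = 1 − 1.000 = 0.000
(a ⊗ c) → ~((c → c) ⊕ a) = min(1, 1 − 0.294 + 0.000) = min(1, 0.706) = 0.706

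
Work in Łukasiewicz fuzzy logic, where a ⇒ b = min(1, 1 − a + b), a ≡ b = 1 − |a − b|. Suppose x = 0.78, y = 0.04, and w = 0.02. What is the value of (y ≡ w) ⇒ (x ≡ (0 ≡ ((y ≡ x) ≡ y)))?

y ≡ w = 1 − |0.04 − 0.02| = 1 − 0.02 = 0.98
y ≡ x = 1 − |0.04 − 0.78| = 1 − 0.74 = 0.26
(y ≡ x) ≡ y = 1 − |0.26 − 0.04| = 1 − 0.22 = 0.78
0 ≡ ((y ≡ x) ≡ y) = 1 − |0.00 − 0.78| = 1 − 0.78 = 0.22
x ≡ (0 ≡ ((y ≡ x) ≡ y)) = 1 − |0.78 − 0.22| = 1 − 0.56 = 0.44
(y ≡ w) ⇒ (x ≡ (0 ≡ ((y ≡ x) ≡ y))) = min(1, 1 − 0.98 + 0.44) = min(1, 0.46) = 0.46

0.46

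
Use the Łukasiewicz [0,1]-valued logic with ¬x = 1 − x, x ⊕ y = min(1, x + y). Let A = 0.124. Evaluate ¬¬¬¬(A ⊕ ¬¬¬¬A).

¬A = 1 − 0.124 = 0.876
¬¬A = 1 − 0.876 = 0.124
¬¬¬A = 1 − 0.124 = 0.876
¬¬¬¬A = 1 − 0.876 = 0.124
A ⊕ ¬¬¬¬A = min(1, 0.124 + 0.124) = min(1, 0.248) = 0.248
¬(A ⊕ ¬¬¬¬A) = 1 − 0.248 = 0.752
¬¬(A ⊕ ¬¬¬¬A) = 1 − 0.752 = 0.248
¬¬¬(A ⊕ ¬¬¬¬A) = 1 − 0.248 = 0.752
¬¬¬¬(A ⊕ ¬¬¬¬A) = 1 − 0.752 = 0.248

0.248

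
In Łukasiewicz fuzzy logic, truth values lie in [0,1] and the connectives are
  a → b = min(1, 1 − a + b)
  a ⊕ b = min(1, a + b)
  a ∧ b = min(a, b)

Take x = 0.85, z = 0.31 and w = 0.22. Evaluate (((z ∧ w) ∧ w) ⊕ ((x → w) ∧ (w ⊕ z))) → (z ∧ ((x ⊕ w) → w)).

z ∧ w = min(0.31, 0.22) = 0.22
(z ∧ w) ∧ w = min(0.22, 0.22) = 0.22
x → w = min(1, 1 − 0.85 + 0.22) = min(1, 0.37) = 0.37
w ⊕ z = min(1, 0.22 + 0.31) = min(1, 0.53) = 0.53
(x → w) ∧ (w ⊕ z) = min(0.37, 0.53) = 0.37
((z ∧ w) ∧ w) ⊕ ((x → w) ∧ (w ⊕ z)) = min(1, 0.22 + 0.37) = min(1, 0.59) = 0.59
x ⊕ w = min(1, 0.85 + 0.22) = min(1, 1.07) = 1.00
(x ⊕ w) → w = min(1, 1 − 1.00 + 0.22) = min(1, 0.22) = 0.22
z ∧ ((x ⊕ w) → w) = min(0.31, 0.22) = 0.22
(((z ∧ w) ∧ w) ⊕ ((x → w) ∧ (w ⊕ z))) → (z ∧ ((x ⊕ w) → w)) = min(1, 1 − 0.59 + 0.22) = min(1, 0.63) = 0.63

0.63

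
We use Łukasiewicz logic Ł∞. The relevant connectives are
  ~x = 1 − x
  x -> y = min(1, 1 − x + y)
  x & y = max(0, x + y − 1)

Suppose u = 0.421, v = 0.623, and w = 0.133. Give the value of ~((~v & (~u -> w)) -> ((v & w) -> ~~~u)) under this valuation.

0.000

~v = 1 − 0.623 = 0.377
~u = 1 − 0.421 = 0.579
~u -> w = min(1, 1 − 0.579 + 0.133) = min(1, 0.554) = 0.554
~v & (~u -> w) = max(0, 0.377 + 0.554 − 1) = max(0, -0.069) = 0.000
v & w = max(0, 0.623 + 0.133 − 1) = max(0, -0.244) = 0.000
~~u = 1 − 0.579 = 0.421
~~~u = 1 − 0.421 = 0.579
(v & w) -> ~~~u = min(1, 1 − 0.000 + 0.579) = min(1, 1.579) = 1.000
(~v & (~u -> w)) -> ((v & w) -> ~~~u) = min(1, 1 − 0.000 + 1.000) = min(1, 2.000) = 1.000
~((~v & (~u -> w)) -> ((v & w) -> ~~~u)) = 1 − 1.000 = 0.000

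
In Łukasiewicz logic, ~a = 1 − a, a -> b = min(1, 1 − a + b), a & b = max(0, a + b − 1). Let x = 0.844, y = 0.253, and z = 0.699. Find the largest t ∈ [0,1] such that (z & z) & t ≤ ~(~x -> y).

0.602

z & z = max(0, 0.699 + 0.699 − 1) = max(0, 0.398) = 0.398
So the left factor is z & z = 0.398.
~x = 1 − 0.844 = 0.156
~x -> y = min(1, 1 − 0.156 + 0.253) = min(1, 1.097) = 1.000
~(~x -> y) = 1 − 1.000 = 0.000
So the right-hand bound is ~(~x -> y) = 0.000.
The residuum of the Łukasiewicz t-norm gives the supremum: min(1, 1 − 0.398 + 0.000).
1 − 0.398 + 0.000 = 0.602, so t = min(1, 0.602) = 0.602.
Check: 0.398 & 0.602 = max(0, 0.000) = 0.000 ≤ 0.000.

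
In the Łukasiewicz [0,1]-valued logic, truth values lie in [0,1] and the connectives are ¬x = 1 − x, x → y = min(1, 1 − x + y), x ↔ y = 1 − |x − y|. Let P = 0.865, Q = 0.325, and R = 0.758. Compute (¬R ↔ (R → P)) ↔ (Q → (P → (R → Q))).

0.242

¬R = 1 − 0.758 = 0.242
R → P = min(1, 1 − 0.758 + 0.865) = min(1, 1.107) = 1.000
¬R ↔ (R → P) = 1 − |0.242 − 1.000| = 1 − 0.758 = 0.242
R → Q = min(1, 1 − 0.758 + 0.325) = min(1, 0.567) = 0.567
P → (R → Q) = min(1, 1 − 0.865 + 0.567) = min(1, 0.702) = 0.702
Q → (P → (R → Q)) = min(1, 1 − 0.325 + 0.702) = min(1, 1.377) = 1.000
(¬R ↔ (R → P)) ↔ (Q → (P → (R → Q))) = 1 − |0.242 − 1.000| = 1 − 0.758 = 0.242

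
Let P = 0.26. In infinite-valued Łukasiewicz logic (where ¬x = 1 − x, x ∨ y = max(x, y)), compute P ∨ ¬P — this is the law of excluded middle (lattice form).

0.74

¬P = 1 − 0.26 = 0.74
P ∨ ¬P = max(0.26, 0.74) = 0.74
(The value 0.74 < 1 shows this instance is not satisfied; not a Ł∞-tautology — its value is max(a, 1−a).)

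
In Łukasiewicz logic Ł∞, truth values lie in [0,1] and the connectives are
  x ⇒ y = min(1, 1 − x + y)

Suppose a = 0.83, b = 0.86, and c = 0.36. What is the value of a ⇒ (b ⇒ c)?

b ⇒ c = min(1, 1 − 0.86 + 0.36) = min(1, 0.50) = 0.50
a ⇒ (b ⇒ c) = min(1, 1 − 0.83 + 0.50) = min(1, 0.67) = 0.67

0.67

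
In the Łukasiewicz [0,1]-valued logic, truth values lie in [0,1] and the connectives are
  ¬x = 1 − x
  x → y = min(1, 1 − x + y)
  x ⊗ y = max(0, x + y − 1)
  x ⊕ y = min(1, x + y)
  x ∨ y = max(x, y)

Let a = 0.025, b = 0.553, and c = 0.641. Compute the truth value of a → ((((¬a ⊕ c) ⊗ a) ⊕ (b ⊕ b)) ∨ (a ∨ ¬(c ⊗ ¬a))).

¬a = 1 − 0.025 = 0.975
¬a ⊕ c = min(1, 0.975 + 0.641) = min(1, 1.616) = 1.000
(¬a ⊕ c) ⊗ a = max(0, 1.000 + 0.025 − 1) = max(0, 0.025) = 0.025
b ⊕ b = min(1, 0.553 + 0.553) = min(1, 1.106) = 1.000
((¬a ⊕ c) ⊗ a) ⊕ (b ⊕ b) = min(1, 0.025 + 1.000) = min(1, 1.025) = 1.000
c ⊗ ¬a = max(0, 0.641 + 0.975 − 1) = max(0, 0.616) = 0.616
¬(c ⊗ ¬a) = 1 − 0.616 = 0.384
a ∨ ¬(c ⊗ ¬a) = max(0.025, 0.384) = 0.384
(((¬a ⊕ c) ⊗ a) ⊕ (b ⊕ b)) ∨ (a ∨ ¬(c ⊗ ¬a)) = max(1.000, 0.384) = 1.000
a → ((((¬a ⊕ c) ⊗ a) ⊕ (b ⊕ b)) ∨ (a ∨ ¬(c ⊗ ¬a))) = min(1, 1 − 0.025 + 1.000) = min(1, 1.975) = 1.000

1.000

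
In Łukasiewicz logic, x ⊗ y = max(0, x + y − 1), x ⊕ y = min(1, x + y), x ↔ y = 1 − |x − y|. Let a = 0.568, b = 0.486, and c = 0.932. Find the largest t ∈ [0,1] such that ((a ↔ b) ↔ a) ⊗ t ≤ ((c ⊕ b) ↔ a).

a ↔ b = 1 − |0.568 − 0.486| = 1 − 0.082 = 0.918
(a ↔ b) ↔ a = 1 − |0.918 − 0.568| = 1 − 0.350 = 0.650
So the left factor is (a ↔ b) ↔ a = 0.650.
c ⊕ b = min(1, 0.932 + 0.486) = min(1, 1.418) = 1.000
(c ⊕ b) ↔ a = 1 − |1.000 − 0.568| = 1 − 0.432 = 0.568
So the right-hand bound is (c ⊕ b) ↔ a = 0.568.
The residuum of the Łukasiewicz t-norm gives the supremum: min(1, 1 − 0.650 + 0.568).
1 − 0.650 + 0.568 = 0.918, so t = min(1, 0.918) = 0.918.
Check: 0.650 ⊗ 0.918 = max(0, 0.568) = 0.568 ≤ 0.568.

0.918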